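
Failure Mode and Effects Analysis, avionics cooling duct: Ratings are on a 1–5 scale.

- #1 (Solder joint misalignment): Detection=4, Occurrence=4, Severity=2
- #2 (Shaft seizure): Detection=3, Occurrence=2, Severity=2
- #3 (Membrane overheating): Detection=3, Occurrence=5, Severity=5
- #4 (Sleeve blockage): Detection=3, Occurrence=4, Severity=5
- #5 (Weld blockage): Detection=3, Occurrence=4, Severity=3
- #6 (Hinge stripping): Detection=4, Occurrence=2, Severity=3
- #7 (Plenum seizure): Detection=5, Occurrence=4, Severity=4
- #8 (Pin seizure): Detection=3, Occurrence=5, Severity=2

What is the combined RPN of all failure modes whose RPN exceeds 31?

RPN = Severity × Occurrence × Detection:
  #1: 2 × 4 × 4 = 32
  #2: 2 × 2 × 3 = 12
  #3: 5 × 5 × 3 = 75
  #4: 5 × 4 × 3 = 60
  #5: 3 × 4 × 3 = 36
  #6: 3 × 2 × 4 = 24
  #7: 4 × 4 × 5 = 80
  #8: 2 × 5 × 3 = 30
RPN > 31: #1 (32), #3 (75), #4 (60), #5 (36), #7 (80).
Sum: 32 + 75 + 60 + 36 + 80 = 283.

283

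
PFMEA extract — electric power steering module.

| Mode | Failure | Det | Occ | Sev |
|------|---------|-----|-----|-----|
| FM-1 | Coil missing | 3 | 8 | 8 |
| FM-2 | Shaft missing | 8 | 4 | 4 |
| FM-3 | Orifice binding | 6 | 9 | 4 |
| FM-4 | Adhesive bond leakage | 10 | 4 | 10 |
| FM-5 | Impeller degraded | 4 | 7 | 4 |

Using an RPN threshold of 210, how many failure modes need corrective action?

RPN = Severity × Occurrence × Detection:
  FM-1: 8 × 8 × 3 = 192
  FM-2: 4 × 4 × 8 = 128
  FM-3: 4 × 9 × 6 = 216
  FM-4: 10 × 4 × 10 = 400
  FM-5: 4 × 7 × 4 = 112
Modes with RPN ≥ 210: FM-3 (216), FM-4 (400) → 2.

2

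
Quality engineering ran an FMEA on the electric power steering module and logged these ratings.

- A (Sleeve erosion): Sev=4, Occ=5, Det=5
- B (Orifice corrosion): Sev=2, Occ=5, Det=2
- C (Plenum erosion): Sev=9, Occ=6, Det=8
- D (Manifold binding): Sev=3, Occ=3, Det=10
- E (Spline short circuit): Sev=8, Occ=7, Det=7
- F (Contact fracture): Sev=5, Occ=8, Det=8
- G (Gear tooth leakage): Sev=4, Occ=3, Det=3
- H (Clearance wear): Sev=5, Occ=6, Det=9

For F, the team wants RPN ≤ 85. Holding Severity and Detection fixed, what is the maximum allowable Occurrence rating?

F: S=5, O=8, D=8 → current RPN = 320.
Fixed product = 40. Need 40 × O ≤ 85, so O ≤ 85/40 = 2.12.
Maximum integer Occurrence rating = 2 (gives RPN 80; O=3 would give 120 > 85).

2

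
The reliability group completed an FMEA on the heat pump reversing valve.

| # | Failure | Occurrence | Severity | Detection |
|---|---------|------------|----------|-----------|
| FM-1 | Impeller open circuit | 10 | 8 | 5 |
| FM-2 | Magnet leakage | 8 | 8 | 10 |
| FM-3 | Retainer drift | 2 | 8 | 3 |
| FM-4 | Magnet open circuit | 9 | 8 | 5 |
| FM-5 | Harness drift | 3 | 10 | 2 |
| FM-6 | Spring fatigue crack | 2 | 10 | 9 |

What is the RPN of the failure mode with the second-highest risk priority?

RPN = Severity × Occurrence × Detection:
  FM-1: 8 × 10 × 5 = 400
  FM-2: 8 × 8 × 10 = 640
  FM-3: 8 × 2 × 3 = 48
  FM-4: 8 × 9 × 5 = 360
  FM-5: 10 × 3 × 2 = 60
  FM-6: 10 × 2 × 9 = 180
Sorted descending: 640, 400, 360, 180, 60, 48.
The second-highest RPN is 400 (FM-1).

400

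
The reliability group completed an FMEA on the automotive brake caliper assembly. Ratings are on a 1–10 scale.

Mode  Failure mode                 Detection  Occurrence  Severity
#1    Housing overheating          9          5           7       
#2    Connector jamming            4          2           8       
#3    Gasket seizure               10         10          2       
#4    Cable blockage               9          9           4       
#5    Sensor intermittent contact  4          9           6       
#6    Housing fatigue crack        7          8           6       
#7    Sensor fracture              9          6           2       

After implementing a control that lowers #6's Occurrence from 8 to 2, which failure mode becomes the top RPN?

RPN = Severity × Occurrence × Detection:
  #1: 7 × 5 × 9 = 315
  #2: 8 × 2 × 4 = 64
  #3: 2 × 10 × 10 = 200
  #4: 4 × 9 × 9 = 324
  #5: 6 × 9 × 4 = 216
  #6: 6 × 8 × 7 = 336
  #7: 2 × 6 × 9 = 108
After action: #6 → 6 × 2 × 7 = 84.
Revised RPNs: #4=324, #1=315, #5=216, #3=200, #7=108, #6=84, #2=64.
Highest is now #4 (324).

#4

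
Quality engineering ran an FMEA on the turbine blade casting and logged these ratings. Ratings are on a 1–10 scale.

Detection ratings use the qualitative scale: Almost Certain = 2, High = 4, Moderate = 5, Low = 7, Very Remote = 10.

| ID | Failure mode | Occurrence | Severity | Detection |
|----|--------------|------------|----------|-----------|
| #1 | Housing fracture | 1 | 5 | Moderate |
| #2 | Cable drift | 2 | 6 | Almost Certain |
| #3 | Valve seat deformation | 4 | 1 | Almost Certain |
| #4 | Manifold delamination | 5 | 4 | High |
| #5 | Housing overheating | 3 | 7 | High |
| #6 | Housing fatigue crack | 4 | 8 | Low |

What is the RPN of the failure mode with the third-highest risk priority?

80

RPN = Severity × Occurrence × Detection:
  #1: 5 × 1 × 5 = 25
  #2: 6 × 2 × 2 = 24
  #3: 1 × 4 × 2 = 8
  #4: 4 × 5 × 4 = 80
  #5: 7 × 3 × 4 = 84
  #6: 8 × 4 × 7 = 224
Sorted descending: 224, 84, 80, 25, 24, 8.
The third-highest RPN is 80 (#4).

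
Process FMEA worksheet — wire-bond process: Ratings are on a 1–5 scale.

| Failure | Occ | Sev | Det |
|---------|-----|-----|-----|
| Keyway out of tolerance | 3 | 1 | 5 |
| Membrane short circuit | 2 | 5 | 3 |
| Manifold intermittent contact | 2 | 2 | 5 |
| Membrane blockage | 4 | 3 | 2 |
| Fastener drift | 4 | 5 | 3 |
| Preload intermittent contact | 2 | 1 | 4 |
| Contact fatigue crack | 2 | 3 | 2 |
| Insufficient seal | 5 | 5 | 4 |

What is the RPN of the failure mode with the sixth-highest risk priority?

RPN = Severity × Occurrence × Detection:
  Keyway out of tolerance: 1 × 3 × 5 = 15
  Membrane short circuit: 5 × 2 × 3 = 30
  Manifold intermittent contact: 2 × 2 × 5 = 20
  Membrane blockage: 3 × 4 × 2 = 24
  Fastener drift: 5 × 4 × 3 = 60
  Preload intermittent contact: 1 × 2 × 4 = 8
  Contact fatigue crack: 3 × 2 × 2 = 12
  Insufficient seal: 5 × 5 × 4 = 100
Sorted descending: 100, 60, 30, 24, 20, 15, 12, 8.
The sixth-highest RPN is 15 (Keyway out of tolerance).

15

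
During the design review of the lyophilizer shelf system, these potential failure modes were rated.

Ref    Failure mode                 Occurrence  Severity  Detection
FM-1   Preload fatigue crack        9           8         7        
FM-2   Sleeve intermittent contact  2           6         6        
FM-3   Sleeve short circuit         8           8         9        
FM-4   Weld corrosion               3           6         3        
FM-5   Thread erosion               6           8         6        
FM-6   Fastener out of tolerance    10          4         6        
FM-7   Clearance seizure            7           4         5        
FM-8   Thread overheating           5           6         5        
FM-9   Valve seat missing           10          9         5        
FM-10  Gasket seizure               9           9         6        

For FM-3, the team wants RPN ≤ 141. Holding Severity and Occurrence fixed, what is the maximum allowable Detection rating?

2

FM-3: S=8, O=8, D=9 → current RPN = 576.
Fixed product = 64. Need 64 × D ≤ 141, so D ≤ 141/64 = 2.20.
Maximum integer Detection rating = 2 (gives RPN 128; D=3 would give 192 > 141).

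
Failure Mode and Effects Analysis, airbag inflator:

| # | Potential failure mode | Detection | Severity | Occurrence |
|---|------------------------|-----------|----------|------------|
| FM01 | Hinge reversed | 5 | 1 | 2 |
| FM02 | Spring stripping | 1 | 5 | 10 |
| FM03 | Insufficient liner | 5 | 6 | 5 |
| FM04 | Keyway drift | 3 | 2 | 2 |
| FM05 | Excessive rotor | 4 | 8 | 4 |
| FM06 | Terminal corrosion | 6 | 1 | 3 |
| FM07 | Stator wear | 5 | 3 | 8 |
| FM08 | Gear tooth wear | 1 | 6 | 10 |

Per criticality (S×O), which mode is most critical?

FM08

Criticality = Severity × Occurrence:
  FM01: 1 × 2 = 2
  FM02: 5 × 10 = 50
  FM03: 6 × 5 = 30
  FM04: 2 × 2 = 4
  FM05: 8 × 4 = 32
  FM06: 1 × 3 = 3
  FM07: 3 × 8 = 24
  FM08: 6 × 10 = 60
Highest criticality is 60 → FM08.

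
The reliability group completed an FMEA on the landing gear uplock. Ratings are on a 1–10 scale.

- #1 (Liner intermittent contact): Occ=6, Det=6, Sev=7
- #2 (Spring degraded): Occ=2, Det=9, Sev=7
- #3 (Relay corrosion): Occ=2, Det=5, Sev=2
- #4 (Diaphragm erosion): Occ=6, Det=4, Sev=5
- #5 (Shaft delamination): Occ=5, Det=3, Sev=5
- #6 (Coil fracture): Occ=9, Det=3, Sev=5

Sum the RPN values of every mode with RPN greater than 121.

RPN = Severity × Occurrence × Detection:
  #1: 7 × 6 × 6 = 252
  #2: 7 × 2 × 9 = 126
  #3: 2 × 2 × 5 = 20
  #4: 5 × 6 × 4 = 120
  #5: 5 × 5 × 3 = 75
  #6: 5 × 9 × 3 = 135
RPN > 121: #1 (252), #2 (126), #6 (135).
Sum: 252 + 126 + 135 = 513.

513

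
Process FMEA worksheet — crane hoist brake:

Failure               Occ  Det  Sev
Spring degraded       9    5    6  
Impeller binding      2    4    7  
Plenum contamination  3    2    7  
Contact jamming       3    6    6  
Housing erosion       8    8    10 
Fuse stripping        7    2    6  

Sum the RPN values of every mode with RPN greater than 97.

1018

RPN = Severity × Occurrence × Detection:
  Spring degraded: 6 × 9 × 5 = 270
  Impeller binding: 7 × 2 × 4 = 56
  Plenum contamination: 7 × 3 × 2 = 42
  Contact jamming: 6 × 3 × 6 = 108
  Housing erosion: 10 × 8 × 8 = 640
  Fuse stripping: 6 × 7 × 2 = 84
RPN > 97: Spring degraded (270), Contact jamming (108), Housing erosion (640).
Sum: 270 + 108 + 640 = 1018.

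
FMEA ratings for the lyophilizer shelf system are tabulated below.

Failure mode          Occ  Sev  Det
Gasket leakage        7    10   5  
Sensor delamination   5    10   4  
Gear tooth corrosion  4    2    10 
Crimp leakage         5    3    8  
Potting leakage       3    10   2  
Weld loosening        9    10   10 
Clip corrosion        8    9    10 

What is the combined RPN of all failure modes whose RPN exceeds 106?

RPN = Severity × Occurrence × Detection:
  Gasket leakage: 10 × 7 × 5 = 350
  Sensor delamination: 10 × 5 × 4 = 200
  Gear tooth corrosion: 2 × 4 × 10 = 80
  Crimp leakage: 3 × 5 × 8 = 120
  Potting leakage: 10 × 3 × 2 = 60
  Weld loosening: 10 × 9 × 10 = 900
  Clip corrosion: 9 × 8 × 10 = 720
RPN > 106: Gasket leakage (350), Sensor delamination (200), Crimp leakage (120), Weld loosening (900), Clip corrosion (720).
Sum: 350 + 200 + 120 + 900 + 720 = 2290.

2290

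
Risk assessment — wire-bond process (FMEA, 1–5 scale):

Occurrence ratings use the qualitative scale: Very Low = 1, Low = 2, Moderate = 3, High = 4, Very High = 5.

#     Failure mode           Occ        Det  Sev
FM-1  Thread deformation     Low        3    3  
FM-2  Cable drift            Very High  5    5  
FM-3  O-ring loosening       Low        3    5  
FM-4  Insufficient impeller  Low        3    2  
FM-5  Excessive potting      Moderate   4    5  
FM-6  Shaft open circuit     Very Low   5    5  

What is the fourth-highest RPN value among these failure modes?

25

RPN = Severity × Occurrence × Detection:
  FM-1: 3 × 2 × 3 = 18
  FM-2: 5 × 5 × 5 = 125
  FM-3: 5 × 2 × 3 = 30
  FM-4: 2 × 2 × 3 = 12
  FM-5: 5 × 3 × 4 = 60
  FM-6: 5 × 1 × 5 = 25
Sorted descending: 125, 60, 30, 25, 18, 12.
The fourth-highest RPN is 25 (FM-6).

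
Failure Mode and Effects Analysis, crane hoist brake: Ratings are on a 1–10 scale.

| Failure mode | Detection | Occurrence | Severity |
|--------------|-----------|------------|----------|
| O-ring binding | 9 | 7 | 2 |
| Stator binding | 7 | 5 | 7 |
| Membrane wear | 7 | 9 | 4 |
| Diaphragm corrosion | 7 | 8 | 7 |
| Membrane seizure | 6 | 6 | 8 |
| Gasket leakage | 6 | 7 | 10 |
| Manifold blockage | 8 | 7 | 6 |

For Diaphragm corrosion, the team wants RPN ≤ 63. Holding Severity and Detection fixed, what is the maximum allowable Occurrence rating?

Diaphragm corrosion: S=7, O=8, D=7 → current RPN = 392.
Fixed product = 49. Need 49 × O ≤ 63, so O ≤ 63/49 = 1.29.
Maximum integer Occurrence rating = 1 (gives RPN 49; O=2 would give 98 > 63).

1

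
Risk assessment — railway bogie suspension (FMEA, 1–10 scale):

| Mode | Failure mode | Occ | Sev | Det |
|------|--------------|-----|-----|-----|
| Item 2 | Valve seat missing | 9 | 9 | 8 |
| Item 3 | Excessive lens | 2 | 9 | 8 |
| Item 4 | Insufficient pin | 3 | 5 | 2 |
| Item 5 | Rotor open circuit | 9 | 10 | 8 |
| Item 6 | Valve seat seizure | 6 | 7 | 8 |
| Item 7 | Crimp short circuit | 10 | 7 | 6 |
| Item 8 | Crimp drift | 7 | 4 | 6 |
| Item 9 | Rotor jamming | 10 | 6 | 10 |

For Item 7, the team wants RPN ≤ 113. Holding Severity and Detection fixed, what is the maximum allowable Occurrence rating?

2

Item 7: S=7, O=10, D=6 → current RPN = 420.
Fixed product = 42. Need 42 × O ≤ 113, so O ≤ 113/42 = 2.69.
Maximum integer Occurrence rating = 2 (gives RPN 84; O=3 would give 126 > 113).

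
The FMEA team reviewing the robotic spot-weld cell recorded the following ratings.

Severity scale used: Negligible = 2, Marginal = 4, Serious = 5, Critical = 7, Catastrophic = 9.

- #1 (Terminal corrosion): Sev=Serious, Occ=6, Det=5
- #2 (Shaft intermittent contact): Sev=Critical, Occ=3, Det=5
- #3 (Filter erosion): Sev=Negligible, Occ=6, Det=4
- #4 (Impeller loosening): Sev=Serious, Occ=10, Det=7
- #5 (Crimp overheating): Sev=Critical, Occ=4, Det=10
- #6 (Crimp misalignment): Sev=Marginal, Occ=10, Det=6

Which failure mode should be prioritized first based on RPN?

#4

RPN = Severity × Occurrence × Detection:
  #1: 5 × 6 × 5 = 150
  #2: 7 × 3 × 5 = 105
  #3: 2 × 6 × 4 = 48
  #4: 5 × 10 × 7 = 350
  #5: 7 × 4 × 10 = 280
  #6: 4 × 10 × 6 = 240
Highest RPN is 350 → #4.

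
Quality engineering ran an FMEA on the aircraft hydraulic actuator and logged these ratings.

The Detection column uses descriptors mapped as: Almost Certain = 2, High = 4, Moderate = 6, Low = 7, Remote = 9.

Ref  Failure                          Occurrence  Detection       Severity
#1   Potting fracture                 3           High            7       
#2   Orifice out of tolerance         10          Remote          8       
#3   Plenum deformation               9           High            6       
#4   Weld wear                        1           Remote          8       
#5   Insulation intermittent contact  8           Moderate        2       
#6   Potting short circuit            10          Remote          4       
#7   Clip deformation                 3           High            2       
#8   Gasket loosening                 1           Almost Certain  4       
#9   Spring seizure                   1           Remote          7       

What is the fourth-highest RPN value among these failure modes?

RPN = Severity × Occurrence × Detection:
  #1: 7 × 3 × 4 = 84
  #2: 8 × 10 × 9 = 720
  #3: 6 × 9 × 4 = 216
  #4: 8 × 1 × 9 = 72
  #5: 2 × 8 × 6 = 96
  #6: 4 × 10 × 9 = 360
  #7: 2 × 3 × 4 = 24
  #8: 4 × 1 × 2 = 8
  #9: 7 × 1 × 9 = 63
Sorted descending: 720, 360, 216, 96, 84, 72, 63, 24, 8.
The fourth-highest RPN is 96 (#5).

96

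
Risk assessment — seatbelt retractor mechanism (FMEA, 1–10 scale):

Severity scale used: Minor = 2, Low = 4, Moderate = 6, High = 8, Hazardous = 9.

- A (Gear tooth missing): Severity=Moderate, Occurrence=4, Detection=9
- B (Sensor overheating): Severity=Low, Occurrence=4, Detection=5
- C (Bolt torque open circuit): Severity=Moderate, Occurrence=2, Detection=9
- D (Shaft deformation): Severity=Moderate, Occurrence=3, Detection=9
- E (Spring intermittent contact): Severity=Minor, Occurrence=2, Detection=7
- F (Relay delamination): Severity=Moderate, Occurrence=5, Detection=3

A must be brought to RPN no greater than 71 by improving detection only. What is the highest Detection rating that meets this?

2

A: S=6, O=4, D=9 → current RPN = 216.
Fixed product = 24. Need 24 × D ≤ 71, so D ≤ 71/24 = 2.96.
Maximum integer Detection rating = 2 (gives RPN 48; D=3 would give 72 > 71).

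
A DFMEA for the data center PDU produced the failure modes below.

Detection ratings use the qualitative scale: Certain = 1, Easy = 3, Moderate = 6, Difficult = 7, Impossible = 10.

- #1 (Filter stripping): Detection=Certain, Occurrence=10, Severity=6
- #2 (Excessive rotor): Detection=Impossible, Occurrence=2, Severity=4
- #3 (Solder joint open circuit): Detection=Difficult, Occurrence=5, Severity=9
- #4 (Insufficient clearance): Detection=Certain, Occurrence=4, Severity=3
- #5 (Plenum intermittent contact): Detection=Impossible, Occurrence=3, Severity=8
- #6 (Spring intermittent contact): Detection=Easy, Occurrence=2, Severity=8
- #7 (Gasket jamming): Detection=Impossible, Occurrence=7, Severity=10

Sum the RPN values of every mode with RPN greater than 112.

RPN = Severity × Occurrence × Detection:
  #1: 6 × 10 × 1 = 60
  #2: 4 × 2 × 10 = 80
  #3: 9 × 5 × 7 = 315
  #4: 3 × 4 × 1 = 12
  #5: 8 × 3 × 10 = 240
  #6: 8 × 2 × 3 = 48
  #7: 10 × 7 × 10 = 700
RPN > 112: #3 (315), #5 (240), #7 (700).
Sum: 315 + 240 + 700 = 1255.

1255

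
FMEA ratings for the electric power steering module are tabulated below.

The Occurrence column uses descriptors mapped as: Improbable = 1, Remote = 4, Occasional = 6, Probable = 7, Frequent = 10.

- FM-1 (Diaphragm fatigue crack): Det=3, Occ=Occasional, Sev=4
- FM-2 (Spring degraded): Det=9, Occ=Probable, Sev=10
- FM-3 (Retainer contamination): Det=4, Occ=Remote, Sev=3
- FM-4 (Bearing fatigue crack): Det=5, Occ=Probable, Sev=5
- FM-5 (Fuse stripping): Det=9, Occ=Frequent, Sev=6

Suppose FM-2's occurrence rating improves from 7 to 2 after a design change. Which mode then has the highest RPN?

FM-5

RPN = Severity × Occurrence × Detection:
  FM-1: 4 × 6 × 3 = 72
  FM-2: 10 × 7 × 9 = 630
  FM-3: 3 × 4 × 4 = 48
  FM-4: 5 × 7 × 5 = 175
  FM-5: 6 × 10 × 9 = 540
After action: FM-2 → 10 × 2 × 9 = 180.
Revised RPNs: FM-5=540, FM-2=180, FM-4=175, FM-1=72, FM-3=48.
Highest is now FM-5 (540).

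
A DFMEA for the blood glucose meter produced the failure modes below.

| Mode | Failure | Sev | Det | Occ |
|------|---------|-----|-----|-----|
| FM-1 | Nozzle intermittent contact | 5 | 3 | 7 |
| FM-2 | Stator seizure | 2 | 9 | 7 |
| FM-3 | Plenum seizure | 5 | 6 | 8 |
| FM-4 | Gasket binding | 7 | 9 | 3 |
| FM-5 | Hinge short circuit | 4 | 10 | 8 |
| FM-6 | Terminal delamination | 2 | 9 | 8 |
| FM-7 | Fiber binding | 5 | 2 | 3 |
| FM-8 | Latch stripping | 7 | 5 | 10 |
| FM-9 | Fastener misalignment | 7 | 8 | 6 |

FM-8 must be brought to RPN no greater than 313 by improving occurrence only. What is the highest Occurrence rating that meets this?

FM-8: S=7, O=10, D=5 → current RPN = 350.
Fixed product = 35. Need 35 × O ≤ 313, so O ≤ 313/35 = 8.94.
Maximum integer Occurrence rating = 8 (gives RPN 280; O=9 would give 315 > 313).

8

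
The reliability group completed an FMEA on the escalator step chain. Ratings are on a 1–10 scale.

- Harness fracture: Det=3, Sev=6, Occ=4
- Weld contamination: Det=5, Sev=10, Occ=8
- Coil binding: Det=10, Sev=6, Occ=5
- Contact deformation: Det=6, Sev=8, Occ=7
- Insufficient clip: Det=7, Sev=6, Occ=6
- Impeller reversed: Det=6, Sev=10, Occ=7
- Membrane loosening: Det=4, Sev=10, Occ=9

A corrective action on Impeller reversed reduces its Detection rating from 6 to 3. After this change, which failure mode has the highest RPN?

Weld contamination

RPN = Severity × Occurrence × Detection:
  Harness fracture: 6 × 4 × 3 = 72
  Weld contamination: 10 × 8 × 5 = 400
  Coil binding: 6 × 5 × 10 = 300
  Contact deformation: 8 × 7 × 6 = 336
  Insufficient clip: 6 × 6 × 7 = 252
  Impeller reversed: 10 × 7 × 6 = 420
  Membrane loosening: 10 × 9 × 4 = 360
After action: Impeller reversed → 10 × 7 × 3 = 210.
Revised RPNs: Weld contamination=400, Membrane loosening=360, Contact deformation=336, Coil binding=300, Insufficient clip=252, Impeller reversed=210, Harness fracture=72.
Highest is now Weld contamination (400).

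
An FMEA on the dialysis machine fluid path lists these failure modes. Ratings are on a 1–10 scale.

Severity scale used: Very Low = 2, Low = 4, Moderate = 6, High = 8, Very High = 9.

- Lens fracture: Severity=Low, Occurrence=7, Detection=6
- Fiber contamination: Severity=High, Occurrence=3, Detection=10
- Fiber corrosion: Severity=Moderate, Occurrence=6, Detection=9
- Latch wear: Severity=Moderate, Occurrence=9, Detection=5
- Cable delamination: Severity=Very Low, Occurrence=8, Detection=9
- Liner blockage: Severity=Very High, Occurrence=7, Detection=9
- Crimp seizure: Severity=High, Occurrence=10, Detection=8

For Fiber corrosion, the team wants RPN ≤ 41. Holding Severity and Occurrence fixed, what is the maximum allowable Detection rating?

Fiber corrosion: S=6, O=6, D=9 → current RPN = 324.
Fixed product = 36. Need 36 × D ≤ 41, so D ≤ 41/36 = 1.14.
Maximum integer Detection rating = 1 (gives RPN 36; D=2 would give 72 > 41).

1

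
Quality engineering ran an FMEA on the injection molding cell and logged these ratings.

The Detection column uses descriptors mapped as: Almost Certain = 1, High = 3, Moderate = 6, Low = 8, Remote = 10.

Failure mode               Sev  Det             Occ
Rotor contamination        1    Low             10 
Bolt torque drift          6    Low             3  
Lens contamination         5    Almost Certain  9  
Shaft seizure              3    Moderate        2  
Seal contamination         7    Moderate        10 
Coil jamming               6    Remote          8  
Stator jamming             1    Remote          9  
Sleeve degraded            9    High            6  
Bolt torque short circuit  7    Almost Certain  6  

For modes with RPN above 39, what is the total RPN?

RPN = Severity × Occurrence × Detection:
  Rotor contamination: 1 × 10 × 8 = 80
  Bolt torque drift: 6 × 3 × 8 = 144
  Lens contamination: 5 × 9 × 1 = 45
  Shaft seizure: 3 × 2 × 6 = 36
  Seal contamination: 7 × 10 × 6 = 420
  Coil jamming: 6 × 8 × 10 = 480
  Stator jamming: 1 × 9 × 10 = 90
  Sleeve degraded: 9 × 6 × 3 = 162
  Bolt torque short circuit: 7 × 6 × 1 = 42
RPN > 39: Rotor contamination (80), Bolt torque drift (144), Lens contamination (45), Seal contamination (420), Coil jamming (480), Stator jamming (90), Sleeve degraded (162), Bolt torque short circuit (42).
Sum: 80 + 144 + 45 + 420 + 480 + 90 + 162 + 42 = 1463.

1463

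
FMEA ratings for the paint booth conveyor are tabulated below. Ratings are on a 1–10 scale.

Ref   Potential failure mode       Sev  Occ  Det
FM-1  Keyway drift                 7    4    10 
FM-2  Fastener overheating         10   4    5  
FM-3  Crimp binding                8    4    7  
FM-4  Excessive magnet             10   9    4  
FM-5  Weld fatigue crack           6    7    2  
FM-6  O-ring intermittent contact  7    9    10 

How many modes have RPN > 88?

RPN = Severity × Occurrence × Detection:
  FM-1: 7 × 4 × 10 = 280
  FM-2: 10 × 4 × 5 = 200
  FM-3: 8 × 4 × 7 = 224
  FM-4: 10 × 9 × 4 = 360
  FM-5: 6 × 7 × 2 = 84
  FM-6: 7 × 9 × 10 = 630
Modes with RPN > 88: FM-1 (280), FM-2 (200), FM-3 (224), FM-4 (360), FM-6 (630) → 5.

5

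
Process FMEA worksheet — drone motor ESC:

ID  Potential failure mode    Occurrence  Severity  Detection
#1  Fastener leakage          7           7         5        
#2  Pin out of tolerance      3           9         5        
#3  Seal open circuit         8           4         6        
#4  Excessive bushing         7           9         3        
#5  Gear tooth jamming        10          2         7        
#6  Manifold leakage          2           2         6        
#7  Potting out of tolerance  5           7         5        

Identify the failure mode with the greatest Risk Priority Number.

#1

RPN = Severity × Occurrence × Detection:
  #1: 7 × 7 × 5 = 245
  #2: 9 × 3 × 5 = 135
  #3: 4 × 8 × 6 = 192
  #4: 9 × 7 × 3 = 189
  #5: 2 × 10 × 7 = 140
  #6: 2 × 2 × 6 = 24
  #7: 7 × 5 × 5 = 175
Highest RPN is 245 → #1.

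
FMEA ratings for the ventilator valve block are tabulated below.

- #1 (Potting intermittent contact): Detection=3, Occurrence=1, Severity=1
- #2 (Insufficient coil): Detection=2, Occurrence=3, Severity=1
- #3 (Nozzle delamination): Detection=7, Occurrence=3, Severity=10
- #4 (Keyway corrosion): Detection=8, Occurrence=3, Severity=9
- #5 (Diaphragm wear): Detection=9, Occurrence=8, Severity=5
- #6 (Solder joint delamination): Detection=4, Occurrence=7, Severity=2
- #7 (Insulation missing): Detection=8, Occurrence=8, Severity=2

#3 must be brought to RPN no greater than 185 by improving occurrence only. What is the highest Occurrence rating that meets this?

#3: S=10, O=3, D=7 → current RPN = 210.
Fixed product = 70. Need 70 × O ≤ 185, so O ≤ 185/70 = 2.64.
Maximum integer Occurrence rating = 2 (gives RPN 140; O=3 would give 210 > 185).

2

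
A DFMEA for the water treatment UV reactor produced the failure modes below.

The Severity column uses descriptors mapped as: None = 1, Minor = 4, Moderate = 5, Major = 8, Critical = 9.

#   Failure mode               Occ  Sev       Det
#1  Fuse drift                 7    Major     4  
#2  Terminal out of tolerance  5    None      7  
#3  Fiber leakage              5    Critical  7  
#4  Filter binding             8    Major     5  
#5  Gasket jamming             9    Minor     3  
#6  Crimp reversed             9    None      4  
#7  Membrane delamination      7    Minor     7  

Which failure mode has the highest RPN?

#4

RPN = Severity × Occurrence × Detection:
  #1: 8 × 7 × 4 = 224
  #2: 1 × 5 × 7 = 35
  #3: 9 × 5 × 7 = 315
  #4: 8 × 8 × 5 = 320
  #5: 4 × 9 × 3 = 108
  #6: 1 × 9 × 4 = 36
  #7: 4 × 7 × 7 = 196
Highest RPN is 320 → #4.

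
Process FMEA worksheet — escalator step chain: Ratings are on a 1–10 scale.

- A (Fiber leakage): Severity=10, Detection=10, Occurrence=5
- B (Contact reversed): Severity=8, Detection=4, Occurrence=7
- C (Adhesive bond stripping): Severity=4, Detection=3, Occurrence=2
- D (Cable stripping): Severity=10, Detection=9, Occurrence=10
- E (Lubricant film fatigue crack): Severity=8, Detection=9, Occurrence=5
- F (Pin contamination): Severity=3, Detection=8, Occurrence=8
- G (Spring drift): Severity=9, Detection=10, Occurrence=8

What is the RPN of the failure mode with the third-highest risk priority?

RPN = Severity × Occurrence × Detection:
  A: 10 × 5 × 10 = 500
  B: 8 × 7 × 4 = 224
  C: 4 × 2 × 3 = 24
  D: 10 × 10 × 9 = 900
  E: 8 × 5 × 9 = 360
  F: 3 × 8 × 8 = 192
  G: 9 × 8 × 10 = 720
Sorted descending: 900, 720, 500, 360, 224, 192, 24.
The third-highest RPN is 500 (A).

500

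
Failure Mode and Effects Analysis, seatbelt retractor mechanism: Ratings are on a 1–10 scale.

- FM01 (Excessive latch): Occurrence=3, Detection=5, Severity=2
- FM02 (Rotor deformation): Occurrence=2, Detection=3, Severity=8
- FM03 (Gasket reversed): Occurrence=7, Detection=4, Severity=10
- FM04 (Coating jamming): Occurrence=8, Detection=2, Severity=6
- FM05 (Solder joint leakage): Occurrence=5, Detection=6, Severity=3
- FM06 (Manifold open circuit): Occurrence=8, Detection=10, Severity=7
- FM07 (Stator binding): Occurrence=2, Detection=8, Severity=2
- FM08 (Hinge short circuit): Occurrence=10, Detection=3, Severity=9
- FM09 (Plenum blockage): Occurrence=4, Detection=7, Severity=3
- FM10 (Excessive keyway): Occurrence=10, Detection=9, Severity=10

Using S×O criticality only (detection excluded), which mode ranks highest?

FM10

Criticality = Severity × Occurrence:
  FM01: 2 × 3 = 6
  FM02: 8 × 2 = 16
  FM03: 10 × 7 = 70
  FM04: 6 × 8 = 48
  FM05: 3 × 5 = 15
  FM06: 7 × 8 = 56
  FM07: 2 × 2 = 4
  FM08: 9 × 10 = 90
  FM09: 3 × 4 = 12
  FM10: 10 × 10 = 100
Highest criticality is 100 → FM10.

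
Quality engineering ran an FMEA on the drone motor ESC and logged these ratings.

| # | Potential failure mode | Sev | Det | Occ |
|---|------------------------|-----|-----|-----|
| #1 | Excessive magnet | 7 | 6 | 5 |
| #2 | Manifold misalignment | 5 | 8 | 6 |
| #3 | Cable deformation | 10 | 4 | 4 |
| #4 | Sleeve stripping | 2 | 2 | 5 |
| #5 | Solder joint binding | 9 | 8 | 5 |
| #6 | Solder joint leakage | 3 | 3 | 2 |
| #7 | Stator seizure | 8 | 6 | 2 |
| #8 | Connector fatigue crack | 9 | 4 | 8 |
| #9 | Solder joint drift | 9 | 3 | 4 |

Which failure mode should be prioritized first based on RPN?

RPN = Severity × Occurrence × Detection:
  #1: 7 × 5 × 6 = 210
  #2: 5 × 6 × 8 = 240
  #3: 10 × 4 × 4 = 160
  #4: 2 × 5 × 2 = 20
  #5: 9 × 5 × 8 = 360
  #6: 3 × 2 × 3 = 18
  #7: 8 × 2 × 6 = 96
  #8: 9 × 8 × 4 = 288
  #9: 9 × 4 × 3 = 108
Highest RPN is 360 → #5.

#5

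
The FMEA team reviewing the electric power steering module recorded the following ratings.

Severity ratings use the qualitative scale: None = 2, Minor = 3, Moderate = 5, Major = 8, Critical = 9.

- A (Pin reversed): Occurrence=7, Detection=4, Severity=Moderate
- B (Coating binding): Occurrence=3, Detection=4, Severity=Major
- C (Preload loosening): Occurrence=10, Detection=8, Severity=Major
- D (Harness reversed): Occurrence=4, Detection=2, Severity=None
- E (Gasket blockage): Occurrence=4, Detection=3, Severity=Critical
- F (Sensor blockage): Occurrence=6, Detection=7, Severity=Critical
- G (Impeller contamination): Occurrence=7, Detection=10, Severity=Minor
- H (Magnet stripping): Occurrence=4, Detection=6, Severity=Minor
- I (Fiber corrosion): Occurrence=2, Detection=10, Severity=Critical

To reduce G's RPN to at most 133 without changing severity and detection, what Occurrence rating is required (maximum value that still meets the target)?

G: S=3, O=7, D=10 → current RPN = 210.
Fixed product = 30. Need 30 × O ≤ 133, so O ≤ 133/30 = 4.43.
Maximum integer Occurrence rating = 4 (gives RPN 120; O=5 would give 150 > 133).

4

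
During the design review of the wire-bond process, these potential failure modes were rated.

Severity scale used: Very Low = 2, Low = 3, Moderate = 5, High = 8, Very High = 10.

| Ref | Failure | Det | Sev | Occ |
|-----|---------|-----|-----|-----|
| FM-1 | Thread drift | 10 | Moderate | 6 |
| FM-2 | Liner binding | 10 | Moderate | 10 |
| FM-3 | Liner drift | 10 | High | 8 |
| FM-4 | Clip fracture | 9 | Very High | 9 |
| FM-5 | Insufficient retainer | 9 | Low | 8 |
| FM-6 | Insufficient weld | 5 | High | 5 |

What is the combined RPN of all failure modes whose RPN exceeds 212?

2466

RPN = Severity × Occurrence × Detection:
  FM-1: 5 × 6 × 10 = 300
  FM-2: 5 × 10 × 10 = 500
  FM-3: 8 × 8 × 10 = 640
  FM-4: 10 × 9 × 9 = 810
  FM-5: 3 × 8 × 9 = 216
  FM-6: 8 × 5 × 5 = 200
RPN > 212: FM-1 (300), FM-2 (500), FM-3 (640), FM-4 (810), FM-5 (216).
Sum: 300 + 500 + 640 + 810 + 216 = 2466.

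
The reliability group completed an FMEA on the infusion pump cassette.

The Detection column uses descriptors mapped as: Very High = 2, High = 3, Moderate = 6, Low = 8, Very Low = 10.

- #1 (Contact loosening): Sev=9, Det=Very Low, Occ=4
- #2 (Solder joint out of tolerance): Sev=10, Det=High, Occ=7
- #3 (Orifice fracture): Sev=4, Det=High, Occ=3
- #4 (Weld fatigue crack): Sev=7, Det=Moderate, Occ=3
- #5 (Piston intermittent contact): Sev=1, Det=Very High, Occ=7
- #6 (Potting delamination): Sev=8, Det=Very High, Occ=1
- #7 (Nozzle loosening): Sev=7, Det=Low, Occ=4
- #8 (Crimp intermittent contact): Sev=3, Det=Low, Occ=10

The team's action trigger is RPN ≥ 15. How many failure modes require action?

7

RPN = Severity × Occurrence × Detection:
  #1: 9 × 4 × 10 = 360
  #2: 10 × 7 × 3 = 210
  #3: 4 × 3 × 3 = 36
  #4: 7 × 3 × 6 = 126
  #5: 1 × 7 × 2 = 14
  #6: 8 × 1 × 2 = 16
  #7: 7 × 4 × 8 = 224
  #8: 3 × 10 × 8 = 240
Modes with RPN ≥ 15: #1 (360), #2 (210), #3 (36), #4 (126), #6 (16), #7 (224), #8 (240) → 7.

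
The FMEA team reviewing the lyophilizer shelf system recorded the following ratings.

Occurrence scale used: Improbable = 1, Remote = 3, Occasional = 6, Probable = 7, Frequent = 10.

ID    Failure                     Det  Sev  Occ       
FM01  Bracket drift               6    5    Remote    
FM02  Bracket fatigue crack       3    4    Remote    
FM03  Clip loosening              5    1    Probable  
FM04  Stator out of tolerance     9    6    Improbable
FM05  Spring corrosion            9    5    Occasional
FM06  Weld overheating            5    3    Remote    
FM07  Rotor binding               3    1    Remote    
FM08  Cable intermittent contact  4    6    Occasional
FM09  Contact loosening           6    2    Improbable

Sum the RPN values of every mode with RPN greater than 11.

RPN = Severity × Occurrence × Detection:
  FM01: 5 × 3 × 6 = 90
  FM02: 4 × 3 × 3 = 36
  FM03: 1 × 7 × 5 = 35
  FM04: 6 × 1 × 9 = 54
  FM05: 5 × 6 × 9 = 270
  FM06: 3 × 3 × 5 = 45
  FM07: 1 × 3 × 3 = 9
  FM08: 6 × 6 × 4 = 144
  FM09: 2 × 1 × 6 = 12
RPN > 11: FM01 (90), FM02 (36), FM03 (35), FM04 (54), FM05 (270), FM06 (45), FM08 (144), FM09 (12).
Sum: 90 + 36 + 35 + 54 + 270 + 45 + 144 + 12 = 686.

686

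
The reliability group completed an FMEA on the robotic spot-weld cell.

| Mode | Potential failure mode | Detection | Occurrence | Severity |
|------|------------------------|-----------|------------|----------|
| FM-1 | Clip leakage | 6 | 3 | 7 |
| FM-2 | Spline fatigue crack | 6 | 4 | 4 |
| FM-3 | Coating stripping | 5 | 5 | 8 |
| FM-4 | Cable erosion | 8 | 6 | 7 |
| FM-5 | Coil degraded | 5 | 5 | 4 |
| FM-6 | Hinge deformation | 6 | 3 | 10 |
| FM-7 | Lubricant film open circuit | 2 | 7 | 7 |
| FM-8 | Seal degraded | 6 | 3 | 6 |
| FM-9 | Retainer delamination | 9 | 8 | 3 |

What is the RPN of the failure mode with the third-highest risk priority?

200

RPN = Severity × Occurrence × Detection:
  FM-1: 7 × 3 × 6 = 126
  FM-2: 4 × 4 × 6 = 96
  FM-3: 8 × 5 × 5 = 200
  FM-4: 7 × 6 × 8 = 336
  FM-5: 4 × 5 × 5 = 100
  FM-6: 10 × 3 × 6 = 180
  FM-7: 7 × 7 × 2 = 98
  FM-8: 6 × 3 × 6 = 108
  FM-9: 3 × 8 × 9 = 216
Sorted descending: 336, 216, 200, 180, 126, 108, 100, 98, 96.
The third-highest RPN is 200 (FM-3).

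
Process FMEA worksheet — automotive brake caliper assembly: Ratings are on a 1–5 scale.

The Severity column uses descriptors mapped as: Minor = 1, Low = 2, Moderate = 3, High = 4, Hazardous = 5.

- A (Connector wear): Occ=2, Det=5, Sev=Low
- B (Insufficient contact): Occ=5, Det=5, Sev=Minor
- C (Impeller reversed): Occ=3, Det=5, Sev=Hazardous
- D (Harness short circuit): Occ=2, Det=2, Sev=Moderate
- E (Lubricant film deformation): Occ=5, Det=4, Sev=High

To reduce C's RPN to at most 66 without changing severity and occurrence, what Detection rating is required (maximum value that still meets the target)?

C: S=5, O=3, D=5 → current RPN = 75.
Fixed product = 15. Need 15 × D ≤ 66, so D ≤ 66/15 = 4.40.
Maximum integer Detection rating = 4 (gives RPN 60; D=5 would give 75 > 66).

4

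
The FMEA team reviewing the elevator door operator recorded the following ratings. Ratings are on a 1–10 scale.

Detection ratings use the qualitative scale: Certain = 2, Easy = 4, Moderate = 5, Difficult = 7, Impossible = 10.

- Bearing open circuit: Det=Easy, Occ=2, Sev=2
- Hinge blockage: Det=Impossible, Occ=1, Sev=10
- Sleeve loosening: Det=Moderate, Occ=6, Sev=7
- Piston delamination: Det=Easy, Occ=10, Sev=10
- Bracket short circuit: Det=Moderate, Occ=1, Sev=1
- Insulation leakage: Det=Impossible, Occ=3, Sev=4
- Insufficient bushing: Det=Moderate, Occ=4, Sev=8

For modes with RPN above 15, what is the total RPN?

RPN = Severity × Occurrence × Detection:
  Bearing open circuit: 2 × 2 × 4 = 16
  Hinge blockage: 10 × 1 × 10 = 100
  Sleeve loosening: 7 × 6 × 5 = 210
  Piston delamination: 10 × 10 × 4 = 400
  Bracket short circuit: 1 × 1 × 5 = 5
  Insulation leakage: 4 × 3 × 10 = 120
  Insufficient bushing: 8 × 4 × 5 = 160
RPN > 15: Bearing open circuit (16), Hinge blockage (100), Sleeve loosening (210), Piston delamination (400), Insulation leakage (120), Insufficient bushing (160).
Sum: 16 + 100 + 210 + 400 + 120 + 160 = 1006.

1006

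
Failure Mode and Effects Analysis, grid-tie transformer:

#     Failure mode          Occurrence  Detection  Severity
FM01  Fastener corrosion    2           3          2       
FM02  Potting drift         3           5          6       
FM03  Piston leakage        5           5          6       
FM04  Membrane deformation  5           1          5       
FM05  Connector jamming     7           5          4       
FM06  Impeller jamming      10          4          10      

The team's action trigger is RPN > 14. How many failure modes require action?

RPN = Severity × Occurrence × Detection:
  FM01: 2 × 2 × 3 = 12
  FM02: 6 × 3 × 5 = 90
  FM03: 6 × 5 × 5 = 150
  FM04: 5 × 5 × 1 = 25
  FM05: 4 × 7 × 5 = 140
  FM06: 10 × 10 × 4 = 400
Modes with RPN > 14: FM02 (90), FM03 (150), FM04 (25), FM05 (140), FM06 (400) → 5.

5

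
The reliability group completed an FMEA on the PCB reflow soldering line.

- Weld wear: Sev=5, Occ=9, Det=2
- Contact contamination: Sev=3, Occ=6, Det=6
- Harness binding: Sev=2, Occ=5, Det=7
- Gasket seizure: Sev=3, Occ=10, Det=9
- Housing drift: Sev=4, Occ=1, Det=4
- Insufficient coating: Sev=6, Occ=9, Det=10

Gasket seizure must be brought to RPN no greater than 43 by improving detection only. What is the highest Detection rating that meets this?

Gasket seizure: S=3, O=10, D=9 → current RPN = 270.
Fixed product = 30. Need 30 × D ≤ 43, so D ≤ 43/30 = 1.43.
Maximum integer Detection rating = 1 (gives RPN 30; D=2 would give 60 > 43).

1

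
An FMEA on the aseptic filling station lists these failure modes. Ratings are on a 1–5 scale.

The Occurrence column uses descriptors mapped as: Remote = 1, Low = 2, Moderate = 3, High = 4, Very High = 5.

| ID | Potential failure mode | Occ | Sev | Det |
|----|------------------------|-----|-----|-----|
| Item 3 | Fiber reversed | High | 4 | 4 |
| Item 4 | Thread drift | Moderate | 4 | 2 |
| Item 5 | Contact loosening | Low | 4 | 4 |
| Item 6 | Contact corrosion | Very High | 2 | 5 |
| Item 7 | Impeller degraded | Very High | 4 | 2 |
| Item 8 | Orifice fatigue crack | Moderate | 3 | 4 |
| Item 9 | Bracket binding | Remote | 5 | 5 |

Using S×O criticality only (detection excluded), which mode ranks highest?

Item 7

Criticality = Severity × Occurrence:
  Item 3: 4 × 4 = 16
  Item 4: 4 × 3 = 12
  Item 5: 4 × 2 = 8
  Item 6: 2 × 5 = 10
  Item 7: 4 × 5 = 20
  Item 8: 3 × 3 = 9
  Item 9: 5 × 1 = 5
Highest criticality is 20 → Item 7.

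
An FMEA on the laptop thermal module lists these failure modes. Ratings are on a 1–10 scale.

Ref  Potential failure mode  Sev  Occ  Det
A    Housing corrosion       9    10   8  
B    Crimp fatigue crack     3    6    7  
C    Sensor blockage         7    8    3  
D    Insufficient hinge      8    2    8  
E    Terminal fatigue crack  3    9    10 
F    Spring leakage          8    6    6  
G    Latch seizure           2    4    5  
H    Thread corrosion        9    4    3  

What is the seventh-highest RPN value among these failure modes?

RPN = Severity × Occurrence × Detection:
  A: 9 × 10 × 8 = 720
  B: 3 × 6 × 7 = 126
  C: 7 × 8 × 3 = 168
  D: 8 × 2 × 8 = 128
  E: 3 × 9 × 10 = 270
  F: 8 × 6 × 6 = 288
  G: 2 × 4 × 5 = 40
  H: 9 × 4 × 3 = 108
Sorted descending: 720, 288, 270, 168, 128, 126, 108, 40.
The seventh-highest RPN is 108 (H).

108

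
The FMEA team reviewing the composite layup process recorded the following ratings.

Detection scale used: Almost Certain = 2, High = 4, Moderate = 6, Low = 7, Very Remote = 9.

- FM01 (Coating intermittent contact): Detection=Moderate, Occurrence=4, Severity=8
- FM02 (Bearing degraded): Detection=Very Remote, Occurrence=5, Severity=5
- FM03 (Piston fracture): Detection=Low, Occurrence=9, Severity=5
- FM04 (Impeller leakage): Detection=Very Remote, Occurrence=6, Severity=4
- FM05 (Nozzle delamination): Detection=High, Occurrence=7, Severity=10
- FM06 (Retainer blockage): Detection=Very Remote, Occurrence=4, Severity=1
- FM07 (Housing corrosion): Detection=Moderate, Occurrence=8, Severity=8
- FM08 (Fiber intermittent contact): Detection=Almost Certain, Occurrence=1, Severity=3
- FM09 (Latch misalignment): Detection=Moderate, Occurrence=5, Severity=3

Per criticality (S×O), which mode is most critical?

Criticality = Severity × Occurrence:
  FM01: 8 × 4 = 32
  FM02: 5 × 5 = 25
  FM03: 5 × 9 = 45
  FM04: 4 × 6 = 24
  FM05: 10 × 7 = 70
  FM06: 1 × 4 = 4
  FM07: 8 × 8 = 64
  FM08: 3 × 1 = 3
  FM09: 3 × 5 = 15
Highest criticality is 70 → FM05.

FM05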